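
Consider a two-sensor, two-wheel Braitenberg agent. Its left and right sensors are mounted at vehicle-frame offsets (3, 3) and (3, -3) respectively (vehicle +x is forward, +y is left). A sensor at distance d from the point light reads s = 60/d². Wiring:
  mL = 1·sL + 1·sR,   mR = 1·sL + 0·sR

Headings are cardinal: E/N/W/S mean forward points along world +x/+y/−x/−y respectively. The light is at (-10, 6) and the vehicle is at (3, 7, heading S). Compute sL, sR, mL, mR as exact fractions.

left sensor world pos  = (6, 4); dL² = 260
right sensor world pos = (0, 4); dR² = 104
sL = 60/260 = 3/13
sR = 60/104 = 15/26
mL = 1·sL + 1·sR = 21/26
mR = 1·sL + 0·sR = 3/13

3/13 15/26 21/26 3/13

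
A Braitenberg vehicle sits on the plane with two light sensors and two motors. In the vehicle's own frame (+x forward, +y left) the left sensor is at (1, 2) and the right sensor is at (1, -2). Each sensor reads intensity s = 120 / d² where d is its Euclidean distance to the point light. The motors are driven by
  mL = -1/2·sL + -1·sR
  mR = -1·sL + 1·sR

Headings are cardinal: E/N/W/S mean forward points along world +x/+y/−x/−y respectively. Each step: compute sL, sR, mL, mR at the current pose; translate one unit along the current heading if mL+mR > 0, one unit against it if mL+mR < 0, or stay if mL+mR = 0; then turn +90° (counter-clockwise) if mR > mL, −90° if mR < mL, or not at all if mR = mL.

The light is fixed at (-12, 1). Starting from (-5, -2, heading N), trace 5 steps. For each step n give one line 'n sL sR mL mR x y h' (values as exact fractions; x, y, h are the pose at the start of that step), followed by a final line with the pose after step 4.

n=0: pose=(-5,-2,N); sL=120/29, sR=24/17; mL=-1716/493, mR=-1344/493; mL+mR=-180/29 → advance -1; mR−mL=372/493 → turn +1·90°
n=1: pose=(-5,-3,W); sL=5/3, sR=3; mL=-23/6, mR=4/3; mL+mR=-5/2 → advance -1; mR−mL=31/6 → turn +1·90°
n=2: pose=(-4,-3,S); sL=24/25, sR=120/61; mL=-3732/1525, mR=1536/1525; mL+mR=-36/25 → advance -1; mR−mL=5268/1525 → turn +1·90°
n=3: pose=(-4,-2,E); sL=60/41, sR=60/53; mL=-4050/2173, mR=-720/2173; mL+mR=-90/41 → advance -1; mR−mL=3330/2173 → turn +1·90°
n=4: pose=(-5,-2,N); sL=120/29, sR=24/17; mL=-1716/493, mR=-1344/493; mL+mR=-180/29 → advance -1; mR−mL=372/493 → turn +1·90°

0 120/29 24/17 -1716/493 -1344/493 -5 -2 N
1 5/3 3 -23/6 4/3 -5 -3 W
2 24/25 120/61 -3732/1525 1536/1525 -4 -3 S
3 60/41 60/53 -4050/2173 -720/2173 -4 -2 E
4 120/29 24/17 -1716/493 -1344/493 -5 -2 N
final -5 -3 W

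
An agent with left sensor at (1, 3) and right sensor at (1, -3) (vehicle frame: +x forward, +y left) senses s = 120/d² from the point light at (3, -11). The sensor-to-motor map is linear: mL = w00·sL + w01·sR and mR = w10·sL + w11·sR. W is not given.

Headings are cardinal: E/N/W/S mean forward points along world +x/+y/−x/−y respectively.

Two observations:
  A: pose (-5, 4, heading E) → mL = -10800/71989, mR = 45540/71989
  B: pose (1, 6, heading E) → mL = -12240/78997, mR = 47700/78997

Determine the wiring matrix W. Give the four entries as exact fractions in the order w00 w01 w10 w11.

obs A: pose=(-5,4,E) → sL=120/373, sR=120/193, mL=-10800/71989, mR=45540/71989
obs B: pose=(1,6,E) → sL=120/401, sR=120/197, mL=-12240/78997, mR=47700/78997
sensor matrix S = [[120/373, 120/193], [120/401, 120/197]]; det S = 56332800/5686915033
solve [mL_A; mL_B] = S·[w00; w01] and [mR_A; mR_B] = S·[w10; w11]:
  w00 = 1/2, w01 = -1/2, w10 = 1, w11 = 1/2

1/2 -1/2 1 1/2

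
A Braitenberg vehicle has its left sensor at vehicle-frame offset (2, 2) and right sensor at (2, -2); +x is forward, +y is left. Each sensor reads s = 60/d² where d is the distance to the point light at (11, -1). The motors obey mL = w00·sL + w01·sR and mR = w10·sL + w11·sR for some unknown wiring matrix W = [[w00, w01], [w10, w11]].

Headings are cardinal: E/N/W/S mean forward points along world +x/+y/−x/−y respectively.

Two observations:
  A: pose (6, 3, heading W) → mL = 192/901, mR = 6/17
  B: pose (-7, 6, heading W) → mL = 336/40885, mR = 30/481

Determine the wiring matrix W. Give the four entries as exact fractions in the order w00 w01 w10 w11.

obs A: pose=(6,3,W) → sL=60/53, sR=12/17, mL=192/901, mR=6/17
obs B: pose=(-7,6,W) → sL=12/85, sR=60/481, mL=336/40885, mR=30/481
sensor matrix S = [[60/53, 12/17], [12/85, 60/481]]; det S = 1531008/36837385
solve [mL_A; mL_B] = S·[w00; w01] and [mR_A; mR_B] = S·[w10; w11]:
  w00 = 1/2, w01 = -1/2, w10 = 0, w11 = 1/2

1/2 -1/2 0 1/2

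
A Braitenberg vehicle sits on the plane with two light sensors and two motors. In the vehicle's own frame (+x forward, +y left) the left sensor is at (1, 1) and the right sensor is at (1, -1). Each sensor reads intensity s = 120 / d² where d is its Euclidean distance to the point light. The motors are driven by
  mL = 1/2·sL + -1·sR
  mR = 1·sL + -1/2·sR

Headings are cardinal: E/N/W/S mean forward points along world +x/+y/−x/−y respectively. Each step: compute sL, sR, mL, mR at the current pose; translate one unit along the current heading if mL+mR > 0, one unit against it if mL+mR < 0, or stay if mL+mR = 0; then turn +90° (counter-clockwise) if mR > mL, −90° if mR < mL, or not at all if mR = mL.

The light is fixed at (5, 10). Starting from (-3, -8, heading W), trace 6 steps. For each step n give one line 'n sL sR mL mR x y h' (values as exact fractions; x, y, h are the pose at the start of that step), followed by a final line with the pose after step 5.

0 60/221 12/37 -1542/8177 894/8177 -3 -8 W
1 120/397 24/85 -4428/33745 5436/33745 -2 -8 S
2 1/3 30/109 -71/654 64/327 -2 -9 E
3 120/373 120/349 -23820/130177 19500/130177 -1 -9 N
4 12/49 12/41 -342/2009 198/2009 -1 -10 W
5 120/457 40/159 -8740/72663 9940/72663 0 -10 S
final 0 -11 E

n=0: pose=(-3,-8,W); sL=60/221, sR=12/37; mL=-1542/8177, mR=894/8177; mL+mR=-648/8177 → advance -1; mR−mL=2436/8177 → turn +1·90°
n=1: pose=(-2,-8,S); sL=120/397, sR=24/85; mL=-4428/33745, mR=5436/33745; mL+mR=1008/33745 → advance +1; mR−mL=9864/33745 → turn +1·90°
n=2: pose=(-2,-9,E); sL=1/3, sR=30/109; mL=-71/654, mR=64/327; mL+mR=19/218 → advance +1; mR−mL=199/654 → turn +1·90°
n=3: pose=(-1,-9,N); sL=120/373, sR=120/349; mL=-23820/130177, mR=19500/130177; mL+mR=-4320/130177 → advance -1; mR−mL=43320/130177 → turn +1·90°
n=4: pose=(-1,-10,W); sL=12/49, sR=12/41; mL=-342/2009, mR=198/2009; mL+mR=-144/2009 → advance -1; mR−mL=540/2009 → turn +1·90°
n=5: pose=(0,-10,S); sL=120/457, sR=40/159; mL=-8740/72663, mR=9940/72663; mL+mR=400/24221 → advance +1; mR−mL=18680/72663 → turn +1·90°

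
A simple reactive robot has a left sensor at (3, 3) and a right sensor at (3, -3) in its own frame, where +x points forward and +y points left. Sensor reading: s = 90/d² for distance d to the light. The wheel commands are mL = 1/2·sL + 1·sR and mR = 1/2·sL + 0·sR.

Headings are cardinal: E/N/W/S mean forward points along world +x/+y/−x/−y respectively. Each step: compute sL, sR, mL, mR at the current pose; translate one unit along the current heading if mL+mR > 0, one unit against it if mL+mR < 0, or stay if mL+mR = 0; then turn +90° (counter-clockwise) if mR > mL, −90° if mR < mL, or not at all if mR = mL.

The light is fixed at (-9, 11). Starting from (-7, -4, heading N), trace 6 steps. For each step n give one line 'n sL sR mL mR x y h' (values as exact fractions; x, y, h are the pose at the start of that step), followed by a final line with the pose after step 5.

0 18/29 90/169 4131/4901 9/29 -7 -4 N
1 45/73 45/157 13635/22922 45/146 -7 -3 E
2 18/65 90/289 8451/18785 9/65 -6 -3 S
3 5/18 5/8 55/72 5/36 -6 -4 W
4 18/29 90/169 4131/4901 9/29 -7 -4 N
5 45/73 45/157 13635/22922 45/146 -7 -3 E
final -6 -3 S

n=0: pose=(-7,-4,N); sL=18/29, sR=90/169; mL=4131/4901, mR=9/29; mL+mR=5652/4901 → advance +1; mR−mL=-90/169 → turn -1·90°
n=1: pose=(-7,-3,E); sL=45/73, sR=45/157; mL=13635/22922, mR=45/146; mL+mR=10350/11461 → advance +1; mR−mL=-45/157 → turn -1·90°
n=2: pose=(-6,-3,S); sL=18/65, sR=90/289; mL=8451/18785, mR=9/65; mL+mR=11052/18785 → advance +1; mR−mL=-90/289 → turn -1·90°
n=3: pose=(-6,-4,W); sL=5/18, sR=5/8; mL=55/72, mR=5/36; mL+mR=65/72 → advance +1; mR−mL=-5/8 → turn -1·90°
n=4: pose=(-7,-4,N); sL=18/29, sR=90/169; mL=4131/4901, mR=9/29; mL+mR=5652/4901 → advance +1; mR−mL=-90/169 → turn -1·90°
n=5: pose=(-7,-3,E); sL=45/73, sR=45/157; mL=13635/22922, mR=45/146; mL+mR=10350/11461 → advance +1; mR−mL=-45/157 → turn -1·90°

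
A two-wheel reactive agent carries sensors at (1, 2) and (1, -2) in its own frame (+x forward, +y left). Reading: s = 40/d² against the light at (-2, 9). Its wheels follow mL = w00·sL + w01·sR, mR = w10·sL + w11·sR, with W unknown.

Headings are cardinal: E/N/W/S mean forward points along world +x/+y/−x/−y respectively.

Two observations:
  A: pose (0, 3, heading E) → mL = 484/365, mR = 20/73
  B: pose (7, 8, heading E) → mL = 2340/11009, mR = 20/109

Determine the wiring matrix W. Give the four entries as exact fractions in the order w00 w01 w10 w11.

obs A: pose=(0,3,E) → sL=8/5, sR=40/73, mL=484/365, mR=20/73
obs B: pose=(7,8,E) → sL=40/101, sR=40/109, mL=2340/11009, mR=20/109
sensor matrix S = [[8/5, 40/73], [40/101, 40/109]]; det S = 297472/803657
solve [mL_A; mL_B] = S·[w00; w01] and [mR_A; mR_B] = S·[w10; w11]:
  w00 = 1, w01 = -1/2, w10 = 0, w11 = 1/2

1 -1/2 0 1/2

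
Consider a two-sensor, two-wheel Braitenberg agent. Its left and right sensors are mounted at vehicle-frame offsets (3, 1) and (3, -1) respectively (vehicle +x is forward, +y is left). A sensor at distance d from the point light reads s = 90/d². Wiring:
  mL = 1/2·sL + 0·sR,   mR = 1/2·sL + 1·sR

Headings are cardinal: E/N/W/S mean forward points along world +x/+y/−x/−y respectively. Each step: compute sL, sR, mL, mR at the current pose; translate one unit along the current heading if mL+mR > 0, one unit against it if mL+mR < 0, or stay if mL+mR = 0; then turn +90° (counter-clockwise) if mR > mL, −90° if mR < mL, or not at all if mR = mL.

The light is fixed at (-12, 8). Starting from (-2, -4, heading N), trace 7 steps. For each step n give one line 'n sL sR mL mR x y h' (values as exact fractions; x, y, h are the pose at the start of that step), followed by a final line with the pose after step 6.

0 5/9 45/101 5/18 1315/1818 -2 -4 N
1 90/193 90/149 45/193 24075/28757 -2 -3 W
2 45/148 9/26 45/296 1917/3848 -3 -3 S
3 18/53 90/313 9/53 7587/16589 -3 -4 E
4 5/9 45/101 5/18 1315/1818 -2 -4 N
5 90/193 90/149 45/193 24075/28757 -2 -3 W
6 45/148 9/26 45/296 1917/3848 -3 -3 S
final -3 -4 E

n=0: pose=(-2,-4,N); sL=5/9, sR=45/101; mL=5/18, mR=1315/1818; mL+mR=910/909 → advance +1; mR−mL=45/101 → turn +1·90°
n=1: pose=(-2,-3,W); sL=90/193, sR=90/149; mL=45/193, mR=24075/28757; mL+mR=30780/28757 → advance +1; mR−mL=90/149 → turn +1·90°
n=2: pose=(-3,-3,S); sL=45/148, sR=9/26; mL=45/296, mR=1917/3848; mL+mR=1251/1924 → advance +1; mR−mL=9/26 → turn +1·90°
n=3: pose=(-3,-4,E); sL=18/53, sR=90/313; mL=9/53, mR=7587/16589; mL+mR=10404/16589 → advance +1; mR−mL=90/313 → turn +1·90°
n=4: pose=(-2,-4,N); sL=5/9, sR=45/101; mL=5/18, mR=1315/1818; mL+mR=910/909 → advance +1; mR−mL=45/101 → turn +1·90°
n=5: pose=(-2,-3,W); sL=90/193, sR=90/149; mL=45/193, mR=24075/28757; mL+mR=30780/28757 → advance +1; mR−mL=90/149 → turn +1·90°
n=6: pose=(-3,-3,S); sL=45/148, sR=9/26; mL=45/296, mR=1917/3848; mL+mR=1251/1924 → advance +1; mR−mL=9/26 → turn +1·90°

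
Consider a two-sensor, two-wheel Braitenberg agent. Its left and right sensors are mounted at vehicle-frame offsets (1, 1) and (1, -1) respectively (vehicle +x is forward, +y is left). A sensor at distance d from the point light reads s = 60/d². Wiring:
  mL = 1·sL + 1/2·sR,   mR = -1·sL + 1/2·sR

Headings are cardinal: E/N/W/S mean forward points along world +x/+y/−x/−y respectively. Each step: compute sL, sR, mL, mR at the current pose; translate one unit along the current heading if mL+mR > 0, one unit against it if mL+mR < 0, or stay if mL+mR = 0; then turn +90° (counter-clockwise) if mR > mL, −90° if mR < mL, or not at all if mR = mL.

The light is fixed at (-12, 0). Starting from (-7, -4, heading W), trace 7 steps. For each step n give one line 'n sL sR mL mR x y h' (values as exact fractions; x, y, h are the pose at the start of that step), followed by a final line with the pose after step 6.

0 60/41 12/5 546/205 -54/205 -7 -4 W
1 10/3 30/17 215/51 -125/51 -8 -4 N
2 60/29 60/41 3330/1189 -1590/1189 -8 -3 E
3 15/13 15/8 435/208 -45/208 -7 -3 S
4 60/41 12/5 546/205 -54/205 -7 -4 W
5 10/3 30/17 215/51 -125/51 -8 -4 N
6 60/29 60/41 3330/1189 -1590/1189 -8 -3 E
final -7 -3 S

n=0: pose=(-7,-4,W); sL=60/41, sR=12/5; mL=546/205, mR=-54/205; mL+mR=12/5 → advance +1; mR−mL=-120/41 → turn -1·90°
n=1: pose=(-8,-4,N); sL=10/3, sR=30/17; mL=215/51, mR=-125/51; mL+mR=30/17 → advance +1; mR−mL=-20/3 → turn -1·90°
n=2: pose=(-8,-3,E); sL=60/29, sR=60/41; mL=3330/1189, mR=-1590/1189; mL+mR=60/41 → advance +1; mR−mL=-120/29 → turn -1·90°
n=3: pose=(-7,-3,S); sL=15/13, sR=15/8; mL=435/208, mR=-45/208; mL+mR=15/8 → advance +1; mR−mL=-30/13 → turn -1·90°
n=4: pose=(-7,-4,W); sL=60/41, sR=12/5; mL=546/205, mR=-54/205; mL+mR=12/5 → advance +1; mR−mL=-120/41 → turn -1·90°
n=5: pose=(-8,-4,N); sL=10/3, sR=30/17; mL=215/51, mR=-125/51; mL+mR=30/17 → advance +1; mR−mL=-20/3 → turn -1·90°
n=6: pose=(-8,-3,E); sL=60/29, sR=60/41; mL=3330/1189, mR=-1590/1189; mL+mR=60/41 → advance +1; mR−mL=-120/29 → turn -1·90°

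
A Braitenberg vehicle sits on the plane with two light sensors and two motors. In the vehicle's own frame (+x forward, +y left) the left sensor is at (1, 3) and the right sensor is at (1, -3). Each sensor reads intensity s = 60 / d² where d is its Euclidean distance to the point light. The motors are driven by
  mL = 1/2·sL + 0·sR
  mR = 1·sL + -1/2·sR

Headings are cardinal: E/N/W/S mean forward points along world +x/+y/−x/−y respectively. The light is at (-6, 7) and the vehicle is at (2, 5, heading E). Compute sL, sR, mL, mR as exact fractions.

30/41 30/53 15/41 975/2173

left sensor world pos  = (3, 8); dL² = 82
right sensor world pos = (3, 2); dR² = 106
sL = 60/82 = 30/41
sR = 60/106 = 30/53
mL = 1/2·sL + 0·sR = 15/41
mR = 1·sL + -1/2·sR = 975/2173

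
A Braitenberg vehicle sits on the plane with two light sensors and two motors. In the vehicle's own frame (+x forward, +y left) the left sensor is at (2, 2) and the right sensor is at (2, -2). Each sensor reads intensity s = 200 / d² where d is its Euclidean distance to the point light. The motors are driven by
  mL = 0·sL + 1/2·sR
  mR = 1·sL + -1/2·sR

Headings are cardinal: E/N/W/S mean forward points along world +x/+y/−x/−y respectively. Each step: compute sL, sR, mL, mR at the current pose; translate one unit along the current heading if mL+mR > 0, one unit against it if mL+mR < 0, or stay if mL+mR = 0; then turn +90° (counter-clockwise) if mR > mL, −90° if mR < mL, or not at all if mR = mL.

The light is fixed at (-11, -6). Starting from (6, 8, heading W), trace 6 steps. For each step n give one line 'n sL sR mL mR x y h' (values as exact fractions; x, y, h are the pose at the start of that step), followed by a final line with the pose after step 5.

n=0: pose=(6,8,W); sL=200/369, sR=200/481; mL=100/481, mR=59300/177489; mL+mR=200/369 → advance +1; mR−mL=22400/177489 → turn +1·90°
n=1: pose=(5,8,S); sL=50/117, sR=10/17; mL=5/17, mR=265/1989; mL+mR=50/117 → advance +1; mR−mL=-320/1989 → turn -1·90°
n=2: pose=(5,7,W); sL=200/317, sR=200/421; mL=100/421, mR=52500/133457; mL+mR=200/317 → advance +1; mR−mL=20800/133457 → turn +1·90°
n=3: pose=(4,7,S); sL=20/41, sR=20/29; mL=10/29, mR=170/1189; mL+mR=20/41 → advance +1; mR−mL=-240/1189 → turn -1·90°
n=4: pose=(4,6,W); sL=200/269, sR=40/73; mL=20/73, mR=9220/19637; mL+mR=200/269 → advance +1; mR−mL=3840/19637 → turn +1·90°
n=5: pose=(3,6,S); sL=50/89, sR=50/61; mL=25/61, mR=825/5429; mL+mR=50/89 → advance +1; mR−mL=-1400/5429 → turn -1·90°

0 200/369 200/481 100/481 59300/177489 6 8 W
1 50/117 10/17 5/17 265/1989 5 8 S
2 200/317 200/421 100/421 52500/133457 5 7 W
3 20/41 20/29 10/29 170/1189 4 7 S
4 200/269 40/73 20/73 9220/19637 4 6 W
5 50/89 50/61 25/61 825/5429 3 6 S
final 3 5 W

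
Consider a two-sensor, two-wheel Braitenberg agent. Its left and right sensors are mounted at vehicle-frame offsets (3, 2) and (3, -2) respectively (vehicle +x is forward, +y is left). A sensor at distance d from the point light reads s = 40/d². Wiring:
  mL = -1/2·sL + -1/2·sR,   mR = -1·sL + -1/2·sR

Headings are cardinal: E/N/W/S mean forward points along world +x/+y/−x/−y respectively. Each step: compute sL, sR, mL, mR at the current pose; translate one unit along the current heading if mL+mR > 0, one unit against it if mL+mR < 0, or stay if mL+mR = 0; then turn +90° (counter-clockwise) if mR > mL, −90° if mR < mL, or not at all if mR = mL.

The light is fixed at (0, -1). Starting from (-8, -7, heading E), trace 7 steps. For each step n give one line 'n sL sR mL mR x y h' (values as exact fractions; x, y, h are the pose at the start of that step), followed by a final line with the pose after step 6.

0 40/41 40/89 -2600/3649 -4380/3649 -8 -7 E
1 4/13 20/101 -332/1313 -534/1313 -9 -7 S
2 40/193 40/153 -6920/29529 -9980/29529 -9 -6 W
3 5/13 1 -9/13 -23/26 -8 -6 N
4 40/41 40/89 -2600/3649 -4380/3649 -8 -7 E
5 4/13 20/101 -332/1313 -534/1313 -9 -7 S
6 40/193 40/153 -6920/29529 -9980/29529 -9 -6 W
final -8 -6 N

n=0: pose=(-8,-7,E); sL=40/41, sR=40/89; mL=-2600/3649, mR=-4380/3649; mL+mR=-6980/3649 → advance -1; mR−mL=-20/41 → turn -1·90°
n=1: pose=(-9,-7,S); sL=4/13, sR=20/101; mL=-332/1313, mR=-534/1313; mL+mR=-866/1313 → advance -1; mR−mL=-2/13 → turn -1·90°
n=2: pose=(-9,-6,W); sL=40/193, sR=40/153; mL=-6920/29529, mR=-9980/29529; mL+mR=-16900/29529 → advance -1; mR−mL=-20/193 → turn -1·90°
n=3: pose=(-8,-6,N); sL=5/13, sR=1; mL=-9/13, mR=-23/26; mL+mR=-41/26 → advance -1; mR−mL=-5/26 → turn -1·90°
n=4: pose=(-8,-7,E); sL=40/41, sR=40/89; mL=-2600/3649, mR=-4380/3649; mL+mR=-6980/3649 → advance -1; mR−mL=-20/41 → turn -1·90°
n=5: pose=(-9,-7,S); sL=4/13, sR=20/101; mL=-332/1313, mR=-534/1313; mL+mR=-866/1313 → advance -1; mR−mL=-2/13 → turn -1·90°
n=6: pose=(-9,-6,W); sL=40/193, sR=40/153; mL=-6920/29529, mR=-9980/29529; mL+mR=-16900/29529 → advance -1; mR−mL=-20/193 → turn -1·90°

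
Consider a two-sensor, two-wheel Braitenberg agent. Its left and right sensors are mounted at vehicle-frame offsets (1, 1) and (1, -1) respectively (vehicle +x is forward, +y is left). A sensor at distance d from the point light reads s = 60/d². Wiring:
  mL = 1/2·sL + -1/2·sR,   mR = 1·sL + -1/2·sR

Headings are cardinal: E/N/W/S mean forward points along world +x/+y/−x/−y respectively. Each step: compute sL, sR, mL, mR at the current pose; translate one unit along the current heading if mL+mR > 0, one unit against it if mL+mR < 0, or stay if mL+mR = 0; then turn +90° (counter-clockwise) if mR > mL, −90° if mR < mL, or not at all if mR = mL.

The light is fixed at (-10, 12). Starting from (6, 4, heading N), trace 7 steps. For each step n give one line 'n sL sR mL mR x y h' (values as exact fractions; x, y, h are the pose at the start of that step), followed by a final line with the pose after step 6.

0 30/137 30/169 480/23153 3015/23153 6 4 N
1 60/289 20/87 -280/25143 2330/25143 6 5 W
2 3/16 3/13 -9/416 15/208 5 5 S
3 12/61 60/337 192/20557 2214/20557 5 4 E
4 30/137 30/169 480/23153 3015/23153 6 4 N
5 60/289 20/87 -280/25143 2330/25143 6 5 W
6 3/16 3/13 -9/416 15/208 5 5 S
final 5 4 E

n=0: pose=(6,4,N); sL=30/137, sR=30/169; mL=480/23153, mR=3015/23153; mL+mR=3495/23153 → advance +1; mR−mL=15/137 → turn +1·90°
n=1: pose=(6,5,W); sL=60/289, sR=20/87; mL=-280/25143, mR=2330/25143; mL+mR=2050/25143 → advance +1; mR−mL=30/289 → turn +1·90°
n=2: pose=(5,5,S); sL=3/16, sR=3/13; mL=-9/416, mR=15/208; mL+mR=21/416 → advance +1; mR−mL=3/32 → turn +1·90°
n=3: pose=(5,4,E); sL=12/61, sR=60/337; mL=192/20557, mR=2214/20557; mL+mR=2406/20557 → advance +1; mR−mL=6/61 → turn +1·90°
n=4: pose=(6,4,N); sL=30/137, sR=30/169; mL=480/23153, mR=3015/23153; mL+mR=3495/23153 → advance +1; mR−mL=15/137 → turn +1·90°
n=5: pose=(6,5,W); sL=60/289, sR=20/87; mL=-280/25143, mR=2330/25143; mL+mR=2050/25143 → advance +1; mR−mL=30/289 → turn +1·90°
n=6: pose=(5,5,S); sL=3/16, sR=3/13; mL=-9/416, mR=15/208; mL+mR=21/416 → advance +1; mR−mL=3/32 → turn +1·90°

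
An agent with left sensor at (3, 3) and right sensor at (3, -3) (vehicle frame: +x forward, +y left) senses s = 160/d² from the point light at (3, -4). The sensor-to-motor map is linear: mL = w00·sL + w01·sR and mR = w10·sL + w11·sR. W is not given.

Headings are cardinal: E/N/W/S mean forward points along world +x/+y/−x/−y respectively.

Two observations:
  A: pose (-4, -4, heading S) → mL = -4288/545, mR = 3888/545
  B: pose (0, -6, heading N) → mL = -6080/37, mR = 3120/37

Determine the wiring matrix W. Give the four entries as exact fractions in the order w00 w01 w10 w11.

obs A: pose=(-4,-4,S) → sL=32/5, sR=160/109, mL=-4288/545, mR=3888/545
obs B: pose=(0,-6,N) → sL=160/37, sR=160, mL=-6080/37, mR=3120/37
sensor matrix S = [[32/5, 160/109], [160/37, 160]]; det S = 4104192/4033
solve [mL_A; mL_B] = S·[w00; w01] and [mR_A; mR_B] = S·[w10; w11]:
  w00 = -1, w01 = -1, w10 = 1, w11 = 1/2

-1 -1 1 1/2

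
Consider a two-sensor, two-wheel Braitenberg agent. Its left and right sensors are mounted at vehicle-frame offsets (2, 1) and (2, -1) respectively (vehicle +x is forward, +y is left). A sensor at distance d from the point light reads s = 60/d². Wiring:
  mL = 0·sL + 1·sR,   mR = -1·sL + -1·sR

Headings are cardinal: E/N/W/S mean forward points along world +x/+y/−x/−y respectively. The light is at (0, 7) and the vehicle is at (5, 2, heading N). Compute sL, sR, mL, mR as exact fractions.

12/5 4/3 4/3 -56/15

left sensor world pos  = (4, 4); dL² = 25
right sensor world pos = (6, 4); dR² = 45
sL = 60/25 = 12/5
sR = 60/45 = 4/3
mL = 0·sL + 1·sR = 4/3
mR = -1·sL + -1·sR = -56/15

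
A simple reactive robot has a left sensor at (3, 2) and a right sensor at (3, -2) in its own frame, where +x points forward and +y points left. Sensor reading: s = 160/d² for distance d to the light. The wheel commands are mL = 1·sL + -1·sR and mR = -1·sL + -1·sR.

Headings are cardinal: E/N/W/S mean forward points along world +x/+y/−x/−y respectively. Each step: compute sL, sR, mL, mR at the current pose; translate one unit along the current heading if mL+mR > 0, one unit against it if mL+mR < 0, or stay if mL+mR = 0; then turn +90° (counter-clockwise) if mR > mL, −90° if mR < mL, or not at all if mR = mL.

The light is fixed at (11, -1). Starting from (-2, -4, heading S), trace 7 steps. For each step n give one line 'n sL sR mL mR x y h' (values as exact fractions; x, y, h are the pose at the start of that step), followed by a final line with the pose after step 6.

0 160/157 160/261 16640/40977 -66880/40977 -2 -4 S
1 10/17 5/8 -5/136 -165/136 -2 -3 W
2 160/197 160/101 -15360/19897 -47680/19897 -1 -3 N
3 80/41 80/53 960/2173 -7520/2173 -1 -4 E
4 160/157 160/261 16640/40977 -66880/40977 -2 -4 S
5 10/17 5/8 -5/136 -165/136 -2 -3 W
6 160/197 160/101 -15360/19897 -47680/19897 -1 -3 N
final -1 -4 E

n=0: pose=(-2,-4,S); sL=160/157, sR=160/261; mL=16640/40977, mR=-66880/40977; mL+mR=-320/261 → advance -1; mR−mL=-320/157 → turn -1·90°
n=1: pose=(-2,-3,W); sL=10/17, sR=5/8; mL=-5/136, mR=-165/136; mL+mR=-5/4 → advance -1; mR−mL=-20/17 → turn -1·90°
n=2: pose=(-1,-3,N); sL=160/197, sR=160/101; mL=-15360/19897, mR=-47680/19897; mL+mR=-320/101 → advance -1; mR−mL=-320/197 → turn -1·90°
n=3: pose=(-1,-4,E); sL=80/41, sR=80/53; mL=960/2173, mR=-7520/2173; mL+mR=-160/53 → advance -1; mR−mL=-160/41 → turn -1·90°
n=4: pose=(-2,-4,S); sL=160/157, sR=160/261; mL=16640/40977, mR=-66880/40977; mL+mR=-320/261 → advance -1; mR−mL=-320/157 → turn -1·90°
n=5: pose=(-2,-3,W); sL=10/17, sR=5/8; mL=-5/136, mR=-165/136; mL+mR=-5/4 → advance -1; mR−mL=-20/17 → turn -1·90°
n=6: pose=(-1,-3,N); sL=160/197, sR=160/101; mL=-15360/19897, mR=-47680/19897; mL+mR=-320/101 → advance -1; mR−mL=-320/197 → turn -1·90°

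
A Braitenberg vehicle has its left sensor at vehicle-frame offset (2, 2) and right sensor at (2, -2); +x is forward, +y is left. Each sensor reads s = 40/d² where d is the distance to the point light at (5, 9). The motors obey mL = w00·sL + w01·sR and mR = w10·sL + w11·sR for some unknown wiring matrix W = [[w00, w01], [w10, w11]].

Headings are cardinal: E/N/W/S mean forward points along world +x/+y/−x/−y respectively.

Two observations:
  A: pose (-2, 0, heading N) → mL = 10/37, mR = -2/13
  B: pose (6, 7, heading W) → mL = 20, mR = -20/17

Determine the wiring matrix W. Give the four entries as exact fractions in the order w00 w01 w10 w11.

0 1/2 -1/2 0

obs A: pose=(-2,0,N) → sL=4/13, sR=20/37, mL=10/37, mR=-2/13
obs B: pose=(6,7,W) → sL=40/17, sR=40, mL=20, mR=-20/17
sensor matrix S = [[4/13, 20/37], [40/17, 40]]; det S = 90240/8177
solve [mL_A; mL_B] = S·[w00; w01] and [mR_A; mR_B] = S·[w10; w11]:
  w00 = 0, w01 = 1/2, w10 = -1/2, w11 = 0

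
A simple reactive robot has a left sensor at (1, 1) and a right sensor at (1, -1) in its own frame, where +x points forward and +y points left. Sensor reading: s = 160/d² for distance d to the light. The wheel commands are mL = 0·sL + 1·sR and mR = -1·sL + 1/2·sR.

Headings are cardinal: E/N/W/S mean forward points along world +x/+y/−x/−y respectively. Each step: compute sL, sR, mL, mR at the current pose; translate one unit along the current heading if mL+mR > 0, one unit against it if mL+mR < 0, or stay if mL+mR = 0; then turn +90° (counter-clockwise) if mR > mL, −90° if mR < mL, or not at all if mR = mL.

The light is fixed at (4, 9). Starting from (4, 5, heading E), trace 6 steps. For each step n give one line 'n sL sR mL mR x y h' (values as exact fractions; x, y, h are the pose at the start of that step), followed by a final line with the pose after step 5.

0 16 80/13 80/13 -168/13 4 5 E
1 32/5 160/29 160/29 -528/145 3 5 S
2 4 8 8 0 3 4 W
3 32/5 160/17 160/17 -144/85 2 4 N
4 16 80/13 80/13 -168/13 2 5 E
5 160/29 160/41 160/41 -4240/1189 1 5 S
final 1 4 W

n=0: pose=(4,5,E); sL=16, sR=80/13; mL=80/13, mR=-168/13; mL+mR=-88/13 → advance -1; mR−mL=-248/13 → turn -1·90°
n=1: pose=(3,5,S); sL=32/5, sR=160/29; mL=160/29, mR=-528/145; mL+mR=272/145 → advance +1; mR−mL=-1328/145 → turn -1·90°
n=2: pose=(3,4,W); sL=4, sR=8; mL=8, mR=0; mL+mR=8 → advance +1; mR−mL=-8 → turn -1·90°
n=3: pose=(2,4,N); sL=32/5, sR=160/17; mL=160/17, mR=-144/85; mL+mR=656/85 → advance +1; mR−mL=-944/85 → turn -1·90°
n=4: pose=(2,5,E); sL=16, sR=80/13; mL=80/13, mR=-168/13; mL+mR=-88/13 → advance -1; mR−mL=-248/13 → turn -1·90°
n=5: pose=(1,5,S); sL=160/29, sR=160/41; mL=160/41, mR=-4240/1189; mL+mR=400/1189 → advance +1; mR−mL=-8880/1189 → turn -1·90°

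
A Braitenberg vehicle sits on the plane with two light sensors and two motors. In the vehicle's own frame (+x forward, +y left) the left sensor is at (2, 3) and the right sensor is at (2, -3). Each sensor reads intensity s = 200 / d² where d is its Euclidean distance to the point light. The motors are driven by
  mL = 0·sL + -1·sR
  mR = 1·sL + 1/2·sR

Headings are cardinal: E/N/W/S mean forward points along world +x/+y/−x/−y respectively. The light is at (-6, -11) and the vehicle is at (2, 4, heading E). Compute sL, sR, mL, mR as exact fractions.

25/53 50/61 -50/61 2850/3233

left sensor world pos  = (4, 7); dL² = 424
right sensor world pos = (4, 1); dR² = 244
sL = 200/424 = 25/53
sR = 200/244 = 50/61
mL = 0·sL + -1·sR = -50/61
mR = 1·sL + 1/2·sR = 2850/3233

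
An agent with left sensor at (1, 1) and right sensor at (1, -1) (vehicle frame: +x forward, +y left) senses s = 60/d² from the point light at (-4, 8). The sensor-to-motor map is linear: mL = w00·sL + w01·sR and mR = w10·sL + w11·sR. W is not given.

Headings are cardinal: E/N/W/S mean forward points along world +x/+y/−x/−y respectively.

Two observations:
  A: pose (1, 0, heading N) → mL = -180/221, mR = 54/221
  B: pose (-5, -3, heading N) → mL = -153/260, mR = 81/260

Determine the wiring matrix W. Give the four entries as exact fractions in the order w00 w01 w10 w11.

obs A: pose=(1,0,N) → sL=12/13, sR=12/17, mL=-180/221, mR=54/221
obs B: pose=(-5,-3,N) → sL=15/26, sR=3/5, mL=-153/260, mR=81/260
sensor matrix S = [[12/13, 12/17], [15/26, 3/5]]; det S = 162/1105
solve [mL_A; mL_B] = S·[w00; w01] and [mR_A; mR_B] = S·[w10; w11]:
  w00 = -1/2, w01 = -1/2, w10 = -1/2, w11 = 1

-1/2 -1/2 -1/2 1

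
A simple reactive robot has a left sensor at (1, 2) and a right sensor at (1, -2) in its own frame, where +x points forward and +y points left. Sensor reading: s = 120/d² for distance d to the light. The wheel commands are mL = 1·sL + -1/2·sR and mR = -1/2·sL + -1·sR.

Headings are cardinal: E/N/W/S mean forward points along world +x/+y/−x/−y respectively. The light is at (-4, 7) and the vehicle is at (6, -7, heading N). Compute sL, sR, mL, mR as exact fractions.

120/233 120/313 23580/72929 -46740/72929

left sensor world pos  = (4, -6); dL² = 233
right sensor world pos = (8, -6); dR² = 313
sL = 120/233 = 120/233
sR = 120/313 = 120/313
mL = 1·sL + -1/2·sR = 23580/72929
mR = -1/2·sL + -1·sR = -46740/72929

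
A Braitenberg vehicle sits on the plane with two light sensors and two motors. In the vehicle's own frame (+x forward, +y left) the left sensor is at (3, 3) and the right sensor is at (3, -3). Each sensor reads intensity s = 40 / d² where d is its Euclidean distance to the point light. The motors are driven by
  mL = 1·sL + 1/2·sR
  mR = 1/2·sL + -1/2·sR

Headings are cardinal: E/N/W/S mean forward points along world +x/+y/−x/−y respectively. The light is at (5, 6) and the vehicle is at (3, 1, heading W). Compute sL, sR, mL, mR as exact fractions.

40/89 40/29 2940/2581 -1200/2581

left sensor world pos  = (0, -2); dL² = 89
right sensor world pos = (0, 4); dR² = 29
sL = 40/89 = 40/89
sR = 40/29 = 40/29
mL = 1·sL + 1/2·sR = 2940/2581
mR = 1/2·sL + -1/2·sR = -1200/2581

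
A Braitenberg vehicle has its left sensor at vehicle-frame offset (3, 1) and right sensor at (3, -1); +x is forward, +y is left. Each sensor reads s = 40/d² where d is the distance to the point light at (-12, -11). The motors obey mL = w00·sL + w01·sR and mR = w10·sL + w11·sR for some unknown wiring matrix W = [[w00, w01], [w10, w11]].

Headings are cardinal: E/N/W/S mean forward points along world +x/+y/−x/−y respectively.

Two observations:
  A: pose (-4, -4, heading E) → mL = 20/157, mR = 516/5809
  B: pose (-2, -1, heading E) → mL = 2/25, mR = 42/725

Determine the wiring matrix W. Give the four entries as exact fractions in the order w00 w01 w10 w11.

obs A: pose=(-4,-4,E) → sL=8/37, sR=40/157, mL=20/157, mR=516/5809
obs B: pose=(-2,-1,E) → sL=4/29, sR=4/25, mL=2/25, mR=42/725
sensor matrix S = [[8/37, 40/157], [4/29, 4/25]]; det S = -2304/4211525
solve [mL_A; mL_B] = S·[w00; w01] and [mR_A; mR_B] = S·[w10; w11]:
  w00 = 0, w01 = 1/2, w10 = 1, w11 = -1/2

0 1/2 1 -1/2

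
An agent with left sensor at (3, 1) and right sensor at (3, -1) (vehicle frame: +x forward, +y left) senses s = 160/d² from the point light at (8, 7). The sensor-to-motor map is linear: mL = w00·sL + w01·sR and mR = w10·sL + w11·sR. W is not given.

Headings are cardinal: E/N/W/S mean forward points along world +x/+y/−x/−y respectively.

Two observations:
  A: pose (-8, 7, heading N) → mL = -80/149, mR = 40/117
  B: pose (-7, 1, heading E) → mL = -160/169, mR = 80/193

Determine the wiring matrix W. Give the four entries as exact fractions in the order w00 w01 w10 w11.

-1 0 0 1/2

obs A: pose=(-8,7,N) → sL=80/149, sR=80/117, mL=-80/149, mR=40/117
obs B: pose=(-7,1,E) → sL=160/169, sR=160/193, mL=-160/169, mR=80/193
sensor matrix S = [[80/149, 80/117], [160/169, 160/193]]; det S = -114995200/568612161
solve [mL_A; mL_B] = S·[w00; w01] and [mR_A; mR_B] = S·[w10; w11]:
  w00 = -1, w01 = 0, w10 = 0, w11 = 1/2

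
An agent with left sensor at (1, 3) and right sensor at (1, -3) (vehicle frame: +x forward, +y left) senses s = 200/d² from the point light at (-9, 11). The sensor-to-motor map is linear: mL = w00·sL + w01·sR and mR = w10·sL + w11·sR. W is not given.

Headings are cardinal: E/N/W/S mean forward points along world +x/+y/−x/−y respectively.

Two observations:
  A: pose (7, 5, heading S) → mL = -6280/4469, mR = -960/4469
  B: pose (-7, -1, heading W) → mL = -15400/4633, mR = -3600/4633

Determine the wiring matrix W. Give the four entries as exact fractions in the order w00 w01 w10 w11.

obs A: pose=(7,5,S) → sL=20/41, sR=100/109, mL=-6280/4469, mR=-960/4469
obs B: pose=(-7,-1,W) → sL=100/113, sR=100/41, mL=-15400/4633, mR=-3600/4633
sensor matrix S = [[20/41, 100/109], [100/113, 100/41]]; det S = 7824000/20704877
solve [mL_A; mL_B] = S·[w00; w01] and [mR_A; mR_B] = S·[w10; w11]:
  w00 = -1, w01 = -1, w10 = 1/2, w11 = -1/2

-1 -1 1/2 -1/2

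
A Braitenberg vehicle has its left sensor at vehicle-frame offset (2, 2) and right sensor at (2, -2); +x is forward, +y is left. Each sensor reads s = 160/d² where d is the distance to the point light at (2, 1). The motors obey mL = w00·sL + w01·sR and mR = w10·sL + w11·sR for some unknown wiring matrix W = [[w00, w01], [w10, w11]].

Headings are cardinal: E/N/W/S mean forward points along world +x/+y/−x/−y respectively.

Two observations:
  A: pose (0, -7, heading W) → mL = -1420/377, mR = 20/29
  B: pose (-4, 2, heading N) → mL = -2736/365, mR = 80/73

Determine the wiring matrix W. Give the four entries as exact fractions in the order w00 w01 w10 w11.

-1/2 -1 1/2 0

obs A: pose=(0,-7,W) → sL=40/29, sR=40/13, mL=-1420/377, mR=20/29
obs B: pose=(-4,2,N) → sL=160/73, sR=32/5, mL=-2736/365, mR=80/73
sensor matrix S = [[40/29, 40/13], [160/73, 32/5]]; det S = 57344/27521
solve [mL_A; mL_B] = S·[w00; w01] and [mR_A; mR_B] = S·[w10; w11]:
  w00 = -1/2, w01 = -1, w10 = 1/2, w11 = 0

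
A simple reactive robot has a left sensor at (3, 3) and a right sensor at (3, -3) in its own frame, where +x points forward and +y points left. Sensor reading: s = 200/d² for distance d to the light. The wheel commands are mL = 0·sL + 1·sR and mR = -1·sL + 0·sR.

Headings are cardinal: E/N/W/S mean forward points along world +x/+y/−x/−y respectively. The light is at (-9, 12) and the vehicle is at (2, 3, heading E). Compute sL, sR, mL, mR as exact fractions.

left sensor world pos  = (5, 6); dL² = 232
right sensor world pos = (5, 0); dR² = 340
sL = 200/232 = 25/29
sR = 200/340 = 10/17
mL = 0·sL + 1·sR = 10/17
mR = -1·sL + 0·sR = -25/29

25/29 10/17 10/17 -25/29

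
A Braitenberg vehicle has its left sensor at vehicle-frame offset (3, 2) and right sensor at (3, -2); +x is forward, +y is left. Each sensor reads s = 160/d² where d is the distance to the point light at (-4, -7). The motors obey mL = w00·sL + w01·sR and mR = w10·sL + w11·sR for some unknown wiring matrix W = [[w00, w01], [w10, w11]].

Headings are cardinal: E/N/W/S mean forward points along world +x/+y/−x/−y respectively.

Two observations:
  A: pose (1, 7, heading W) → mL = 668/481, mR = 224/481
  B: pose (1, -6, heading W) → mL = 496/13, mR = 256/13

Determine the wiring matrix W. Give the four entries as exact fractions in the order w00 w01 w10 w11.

1 1/2 1 -1

obs A: pose=(1,7,W) → sL=40/37, sR=8/13, mL=668/481, mR=224/481
obs B: pose=(1,-6,W) → sL=32, sR=160/13, mL=496/13, mR=256/13
sensor matrix S = [[40/37, 8/13], [32, 160/13]]; det S = -3072/481
solve [mL_A; mL_B] = S·[w00; w01] and [mR_A; mR_B] = S·[w10; w11]:
  w00 = 1, w01 = 1/2, w10 = 1, w11 = -1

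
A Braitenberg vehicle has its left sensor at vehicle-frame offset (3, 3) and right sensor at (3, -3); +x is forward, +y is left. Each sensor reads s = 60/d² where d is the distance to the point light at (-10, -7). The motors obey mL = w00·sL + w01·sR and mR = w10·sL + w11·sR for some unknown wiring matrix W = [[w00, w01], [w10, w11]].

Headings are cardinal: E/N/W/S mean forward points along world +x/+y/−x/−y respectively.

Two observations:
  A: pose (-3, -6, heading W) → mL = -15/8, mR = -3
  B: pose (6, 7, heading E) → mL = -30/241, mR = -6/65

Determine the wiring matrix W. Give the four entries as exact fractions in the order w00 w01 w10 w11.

obs A: pose=(-3,-6,W) → sL=3, sR=15/8, mL=-15/8, mR=-3
obs B: pose=(6,7,E) → sL=6/65, sR=30/241, mL=-30/241, mR=-6/65
sensor matrix S = [[3, 15/8], [6/65, 30/241]]; det S = 2511/12532
solve [mL_A; mL_B] = S·[w00; w01] and [mR_A; mR_B] = S·[w10; w11]:
  w00 = 0, w01 = -1, w10 = -1, w11 = 0

0 -1 -1 0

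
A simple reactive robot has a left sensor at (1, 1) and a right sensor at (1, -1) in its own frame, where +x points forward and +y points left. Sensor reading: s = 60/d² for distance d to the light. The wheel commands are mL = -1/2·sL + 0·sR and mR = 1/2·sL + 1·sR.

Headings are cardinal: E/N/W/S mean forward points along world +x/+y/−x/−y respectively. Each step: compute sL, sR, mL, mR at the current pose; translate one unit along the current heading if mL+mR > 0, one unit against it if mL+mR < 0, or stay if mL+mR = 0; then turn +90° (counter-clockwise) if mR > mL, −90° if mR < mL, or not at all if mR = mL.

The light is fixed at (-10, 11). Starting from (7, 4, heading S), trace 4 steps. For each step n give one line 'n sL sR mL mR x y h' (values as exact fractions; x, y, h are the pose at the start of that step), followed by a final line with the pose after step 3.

0 15/97 3/16 -15/194 411/1552 7 4 S
1 60/373 4/27 -30/373 2302/10071 7 3 E
2 30/169 6/41 -15/169 1629/6929 8 3 N
3 60/353 12/65 -30/353 6186/22945 8 4 W
final 7 4 S

n=0: pose=(7,4,S); sL=15/97, sR=3/16; mL=-15/194, mR=411/1552; mL+mR=3/16 → advance +1; mR−mL=531/1552 → turn +1·90°
n=1: pose=(7,3,E); sL=60/373, sR=4/27; mL=-30/373, mR=2302/10071; mL+mR=4/27 → advance +1; mR−mL=3112/10071 → turn +1·90°
n=2: pose=(8,3,N); sL=30/169, sR=6/41; mL=-15/169, mR=1629/6929; mL+mR=6/41 → advance +1; mR−mL=2244/6929 → turn +1·90°
n=3: pose=(8,4,W); sL=60/353, sR=12/65; mL=-30/353, mR=6186/22945; mL+mR=12/65 → advance +1; mR−mL=8136/22945 → turn +1·90°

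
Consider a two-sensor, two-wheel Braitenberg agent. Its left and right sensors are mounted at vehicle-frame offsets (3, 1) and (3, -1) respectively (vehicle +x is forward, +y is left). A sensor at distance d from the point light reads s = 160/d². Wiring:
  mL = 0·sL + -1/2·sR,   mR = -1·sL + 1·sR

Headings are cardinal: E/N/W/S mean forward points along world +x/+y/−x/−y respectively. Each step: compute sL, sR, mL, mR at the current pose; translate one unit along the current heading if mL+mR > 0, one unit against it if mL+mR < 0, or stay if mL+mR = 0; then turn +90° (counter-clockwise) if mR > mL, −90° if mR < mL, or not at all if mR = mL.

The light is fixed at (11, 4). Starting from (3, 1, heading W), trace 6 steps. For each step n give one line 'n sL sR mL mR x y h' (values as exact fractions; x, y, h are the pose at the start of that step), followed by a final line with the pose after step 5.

n=0: pose=(3,1,W); sL=160/137, sR=32/25; mL=-16/25, mR=384/3425; mL+mR=-1808/3425 → advance -1; mR−mL=2576/3425 → turn +1·90°
n=1: pose=(4,1,S); sL=20/9, sR=8/5; mL=-4/5, mR=-28/45; mL+mR=-64/45 → advance -1; mR−mL=8/45 → turn +1·90°
n=2: pose=(4,2,E); sL=160/17, sR=32/5; mL=-16/5, mR=-256/85; mL+mR=-528/85 → advance -1; mR−mL=16/85 → turn +1·90°
n=3: pose=(3,2,N); sL=80/41, sR=16/5; mL=-8/5, mR=256/205; mL+mR=-72/205 → advance -1; mR−mL=584/205 → turn +1·90°
n=4: pose=(3,1,W); sL=160/137, sR=32/25; mL=-16/25, mR=384/3425; mL+mR=-1808/3425 → advance -1; mR−mL=2576/3425 → turn +1·90°
n=5: pose=(4,1,S); sL=20/9, sR=8/5; mL=-4/5, mR=-28/45; mL+mR=-64/45 → advance -1; mR−mL=8/45 → turn +1·90°

0 160/137 32/25 -16/25 384/3425 3 1 W
1 20/9 8/5 -4/5 -28/45 4 1 S
2 160/17 32/5 -16/5 -256/85 4 2 E
3 80/41 16/5 -8/5 256/205 3 2 N
4 160/137 32/25 -16/25 384/3425 3 1 W
5 20/9 8/5 -4/5 -28/45 4 1 S
final 4 2 E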